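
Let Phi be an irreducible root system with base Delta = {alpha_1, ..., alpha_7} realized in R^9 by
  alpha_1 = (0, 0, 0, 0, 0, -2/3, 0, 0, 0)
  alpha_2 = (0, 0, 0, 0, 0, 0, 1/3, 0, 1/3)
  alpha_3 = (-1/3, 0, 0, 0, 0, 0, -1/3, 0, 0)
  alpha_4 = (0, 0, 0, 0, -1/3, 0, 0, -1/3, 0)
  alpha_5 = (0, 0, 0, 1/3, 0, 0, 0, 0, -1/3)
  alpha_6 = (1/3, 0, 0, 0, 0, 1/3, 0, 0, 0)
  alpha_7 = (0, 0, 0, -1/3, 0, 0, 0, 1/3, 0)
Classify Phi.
Compute the Cartan integers a_ij = 2(alpha_i, alpha_j)/(alpha_j, alpha_j); the resulting 7x7 Cartan matrix is
[[2, 0, 0, 0, 0, -2, 0], [0, 2, -1, 0, -1, 0, 0], [0, -1, 2, 0, 0, -1, 0], [0, 0, 0, 2, 0, 0, -1], [0, -1, 0, 0, 2, 0, -1], [-1, 0, -1, 0, 0, 2, 0], [0, 0, 0, -1, -1, 0, 2]].
The roots have two lengths (squared-length ratio 2:1); the short ones are alpha_{2,3,4,5,6,7}. The associated Dynkin diagram is a chain of 7 nodes with a double edge at one end; the terminal node there is the unique long simple root (C_7), so the type is C_7 (the algebra sp(14)).

C_7 (sp(14))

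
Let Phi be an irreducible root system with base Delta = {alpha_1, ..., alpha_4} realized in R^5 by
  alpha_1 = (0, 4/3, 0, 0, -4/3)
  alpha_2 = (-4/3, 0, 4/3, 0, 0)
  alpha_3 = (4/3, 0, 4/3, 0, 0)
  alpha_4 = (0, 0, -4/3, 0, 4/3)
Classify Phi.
D_4

Compute the Cartan integers a_ij = 2(alpha_i, alpha_j)/(alpha_j, alpha_j); the resulting 4x4 Cartan matrix is
[[2, 0, 0, -1], [0, 2, 0, -1], [0, 0, 2, -1], [-1, -1, -1, 2]].
All simple roots have the same length, so the diagram is simply laced. The associated Dynkin diagram is a chain of 2 nodes with a fork of two nodes at one end (D_4), so the type is D_4 (the algebra so(8)).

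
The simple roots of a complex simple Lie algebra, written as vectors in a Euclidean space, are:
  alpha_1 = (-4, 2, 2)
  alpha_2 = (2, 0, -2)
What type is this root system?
G2

Compute the Cartan integers a_ij = 2(alpha_i, alpha_j)/(alpha_j, alpha_j); the resulting 2x2 Cartan matrix is
[[2, -3], [-1, 2]].
The roots have two lengths (squared-length ratio 3:1); the short ones are alpha_{2}. The associated Dynkin diagram is two nodes joined by a triple edge (G_2), so the type is G_2.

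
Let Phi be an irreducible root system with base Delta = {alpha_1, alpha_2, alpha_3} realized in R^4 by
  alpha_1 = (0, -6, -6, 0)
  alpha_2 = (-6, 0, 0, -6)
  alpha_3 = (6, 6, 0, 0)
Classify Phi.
Compute the Cartan integers a_ij = 2(alpha_i, alpha_j)/(alpha_j, alpha_j); the resulting 3x3 Cartan matrix is
[[2, 0, -1], [0, 2, -1], [-1, -1, 2]].
All simple roots have the same length, so the diagram is simply laced. The associated Dynkin diagram is a chain of 3 nodes with single edges (A_3), so the type is A_3 (the algebra sl(4)).

A_3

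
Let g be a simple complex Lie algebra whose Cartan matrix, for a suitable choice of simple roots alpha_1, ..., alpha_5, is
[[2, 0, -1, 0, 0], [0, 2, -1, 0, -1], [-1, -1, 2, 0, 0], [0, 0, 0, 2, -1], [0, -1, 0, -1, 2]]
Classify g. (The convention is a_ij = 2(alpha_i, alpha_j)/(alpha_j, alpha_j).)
A_5 (sl(6))

The matrix has rank 5 with 2's on the diagonal. Reading the off-diagonal entries as Dynkin edges (a single edge where a_ij = a_ji = -1; a double or triple edge where a_ij * a_ji = 2 or 3), the diagram is a chain of 5 nodes with single edges (A_5). One simple-root ordering that puts it in standard form is (alpha_1, alpha_3, alpha_2, alpha_5, alpha_4). So the algebra is type A_5, i.e. sl(6).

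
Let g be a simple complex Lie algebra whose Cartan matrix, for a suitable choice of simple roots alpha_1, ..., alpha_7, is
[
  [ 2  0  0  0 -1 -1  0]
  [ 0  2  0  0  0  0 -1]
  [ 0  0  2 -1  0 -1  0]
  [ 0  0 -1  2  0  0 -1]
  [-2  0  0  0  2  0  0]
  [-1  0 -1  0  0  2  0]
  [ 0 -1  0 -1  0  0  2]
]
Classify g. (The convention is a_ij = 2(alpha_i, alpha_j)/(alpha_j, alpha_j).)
The matrix has rank 7 with 2's on the diagonal. Reading the off-diagonal entries as Dynkin edges (a single edge where a_ij = a_ji = -1; a double or triple edge where a_ij * a_ji = 2 or 3), the diagram is a chain of 7 nodes with a double edge at one end; the terminal node there is the unique long simple root (C_7). One simple-root ordering that puts it in standard form is (alpha_2, alpha_7, alpha_4, alpha_3, alpha_6, alpha_1, alpha_5). So the algebra is type C_7, i.e. sp(14).

C_7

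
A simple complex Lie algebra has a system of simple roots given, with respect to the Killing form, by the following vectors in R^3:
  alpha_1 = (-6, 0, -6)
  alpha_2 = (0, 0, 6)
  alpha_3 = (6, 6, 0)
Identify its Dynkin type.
B_3

Compute the Cartan integers a_ij = 2(alpha_i, alpha_j)/(alpha_j, alpha_j); the resulting 3x3 Cartan matrix is
[[2, -2, -1], [-1, 2, 0], [-1, 0, 2]].
The roots have two lengths (squared-length ratio 2:1); the short ones are alpha_{2}. The associated Dynkin diagram is a chain of 3 nodes with a double edge at one end; the terminal node there is the unique short simple root (B_3), so the type is B_3 (the algebra so(7)).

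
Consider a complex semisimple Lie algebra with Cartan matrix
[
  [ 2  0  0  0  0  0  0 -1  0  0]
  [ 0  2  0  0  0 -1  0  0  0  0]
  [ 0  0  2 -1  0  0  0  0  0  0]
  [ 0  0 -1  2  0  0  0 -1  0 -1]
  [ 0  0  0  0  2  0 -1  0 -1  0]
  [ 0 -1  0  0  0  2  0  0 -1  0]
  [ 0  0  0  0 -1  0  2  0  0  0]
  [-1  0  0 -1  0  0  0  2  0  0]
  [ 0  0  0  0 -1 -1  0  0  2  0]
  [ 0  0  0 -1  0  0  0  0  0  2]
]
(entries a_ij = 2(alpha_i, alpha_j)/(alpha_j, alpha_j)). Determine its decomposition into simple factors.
The diagram associated to this matrix has two connected components: the simple roots {alpha_2, alpha_5, alpha_6, alpha_7, alpha_9} form a chain of 5 nodes with single edges (A_5), and {alpha_1, alpha_3, alpha_4, alpha_8, alpha_10} form a chain of 3 nodes with a fork of two nodes at one end (D_5). A semisimple Lie algebra decomposes uniquely as the direct sum of simple ideals, one per connected component of its Dynkin diagram, so g ≅ A_5 ⊕ D_5 (dimension 35 + 45 = 80).

type A_5 + type D_5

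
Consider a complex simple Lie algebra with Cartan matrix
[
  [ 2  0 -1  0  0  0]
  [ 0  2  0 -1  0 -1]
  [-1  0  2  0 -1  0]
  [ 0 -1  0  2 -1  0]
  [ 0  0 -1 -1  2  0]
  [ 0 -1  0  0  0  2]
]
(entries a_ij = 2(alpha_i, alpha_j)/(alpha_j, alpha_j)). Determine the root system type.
A_6 (sl(7))

The matrix has rank 6 with 2's on the diagonal. Reading the off-diagonal entries as Dynkin edges (a single edge where a_ij = a_ji = -1; a double or triple edge where a_ij * a_ji = 2 or 3), the diagram is a chain of 6 nodes with single edges (A_6). One simple-root ordering that puts it in standard form is (alpha_6, alpha_2, alpha_4, alpha_5, alpha_3, alpha_1). So the algebra is type A_6, i.e. sl(7).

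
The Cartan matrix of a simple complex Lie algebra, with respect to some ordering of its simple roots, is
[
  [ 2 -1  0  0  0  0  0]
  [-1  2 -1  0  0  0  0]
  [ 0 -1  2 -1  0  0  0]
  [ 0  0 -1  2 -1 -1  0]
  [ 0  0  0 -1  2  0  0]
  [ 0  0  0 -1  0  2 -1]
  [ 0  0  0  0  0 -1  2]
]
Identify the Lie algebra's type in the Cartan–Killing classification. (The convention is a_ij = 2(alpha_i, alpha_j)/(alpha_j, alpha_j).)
The matrix has rank 7 with 2's on the diagonal. Reading the off-diagonal entries as Dynkin edges (a single edge where a_ij = a_ji = -1; a double or triple edge where a_ij * a_ji = 2 or 3), the diagram is a chain of 6 nodes with one extra node attached to the third node from one end (E_7). One simple-root ordering that puts it in standard form is (alpha_7, alpha_5, alpha_6, alpha_4, alpha_3, alpha_2, alpha_1). So the algebra is type E_7.

E_7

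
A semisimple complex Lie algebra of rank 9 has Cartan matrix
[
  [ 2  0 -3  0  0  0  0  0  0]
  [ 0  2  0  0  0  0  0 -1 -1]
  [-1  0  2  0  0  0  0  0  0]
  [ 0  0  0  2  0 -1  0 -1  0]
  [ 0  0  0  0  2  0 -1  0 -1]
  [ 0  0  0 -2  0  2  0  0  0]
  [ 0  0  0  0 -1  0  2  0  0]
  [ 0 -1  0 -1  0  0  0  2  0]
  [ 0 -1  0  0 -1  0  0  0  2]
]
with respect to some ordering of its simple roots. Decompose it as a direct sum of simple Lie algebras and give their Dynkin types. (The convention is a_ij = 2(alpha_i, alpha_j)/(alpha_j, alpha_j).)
C7 ⊕ G2

The diagram associated to this matrix has two connected components: the simple roots {alpha_2, alpha_4, alpha_5, alpha_6, alpha_7, alpha_8, alpha_9} form a chain of 7 nodes with a double edge at one end; the terminal node there is the unique long simple root (C_7), and {alpha_1, alpha_3} form two nodes joined by a triple edge (G_2). A semisimple Lie algebra decomposes uniquely as the direct sum of simple ideals, one per connected component of its Dynkin diagram, so g ≅ C_7 ⊕ G_2 (dimension 105 + 14 = 119).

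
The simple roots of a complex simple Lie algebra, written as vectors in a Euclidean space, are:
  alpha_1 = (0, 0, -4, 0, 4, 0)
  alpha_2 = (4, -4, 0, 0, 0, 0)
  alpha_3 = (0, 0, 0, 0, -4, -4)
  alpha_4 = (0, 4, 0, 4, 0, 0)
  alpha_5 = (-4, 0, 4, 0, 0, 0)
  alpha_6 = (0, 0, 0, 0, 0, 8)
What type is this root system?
Compute the Cartan integers a_ij = 2(alpha_i, alpha_j)/(alpha_j, alpha_j); the resulting 6x6 Cartan matrix is
[[2, 0, -1, 0, -1, 0], [0, 2, 0, -1, -1, 0], [-1, 0, 2, 0, 0, -1], [0, -1, 0, 2, 0, 0], [-1, -1, 0, 0, 2, 0], [0, 0, -2, 0, 0, 2]].
The roots have two lengths (squared-length ratio 2:1); the short ones are alpha_{1,2,3,4,5}. The associated Dynkin diagram is a chain of 6 nodes with a double edge at one end; the terminal node there is the unique long simple root (C_6), so the type is C_6 (the algebra sp(12)).

type C_6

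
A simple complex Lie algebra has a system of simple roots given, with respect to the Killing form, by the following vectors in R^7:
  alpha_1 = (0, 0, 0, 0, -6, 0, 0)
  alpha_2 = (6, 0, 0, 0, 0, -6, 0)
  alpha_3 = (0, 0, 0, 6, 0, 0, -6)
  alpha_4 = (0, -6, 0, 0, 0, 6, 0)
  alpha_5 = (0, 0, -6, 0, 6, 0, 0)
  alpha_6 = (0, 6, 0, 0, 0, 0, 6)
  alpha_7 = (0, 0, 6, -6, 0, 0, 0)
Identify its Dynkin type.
Compute the Cartan integers a_ij = 2(alpha_i, alpha_j)/(alpha_j, alpha_j); the resulting 7x7 Cartan matrix is
[[2, 0, 0, 0, -1, 0, 0], [0, 2, 0, -1, 0, 0, 0], [0, 0, 2, 0, 0, -1, -1], [0, -1, 0, 2, 0, -1, 0], [-2, 0, 0, 0, 2, 0, -1], [0, 0, -1, -1, 0, 2, 0], [0, 0, -1, 0, -1, 0, 2]].
The roots have two lengths (squared-length ratio 2:1); the short ones are alpha_{1}. The associated Dynkin diagram is a chain of 7 nodes with a double edge at one end; the terminal node there is the unique short simple root (B_7), so the type is B_7 (the algebra so(15)).

B_7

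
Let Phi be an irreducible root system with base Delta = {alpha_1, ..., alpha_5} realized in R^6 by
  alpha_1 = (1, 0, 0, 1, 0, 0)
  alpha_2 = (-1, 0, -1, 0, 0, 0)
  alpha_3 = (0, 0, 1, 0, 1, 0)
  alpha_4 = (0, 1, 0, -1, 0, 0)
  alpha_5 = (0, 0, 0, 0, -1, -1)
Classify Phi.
Compute the Cartan integers a_ij = 2(alpha_i, alpha_j)/(alpha_j, alpha_j); the resulting 5x5 Cartan matrix is
[[2, -1, 0, -1, 0], [-1, 2, -1, 0, 0], [0, -1, 2, 0, -1], [-1, 0, 0, 2, 0], [0, 0, -1, 0, 2]].
All simple roots have the same length, so the diagram is simply laced. The associated Dynkin diagram is a chain of 5 nodes with single edges (A_5), so the type is A_5 (the algebra sl(6)).

type A_5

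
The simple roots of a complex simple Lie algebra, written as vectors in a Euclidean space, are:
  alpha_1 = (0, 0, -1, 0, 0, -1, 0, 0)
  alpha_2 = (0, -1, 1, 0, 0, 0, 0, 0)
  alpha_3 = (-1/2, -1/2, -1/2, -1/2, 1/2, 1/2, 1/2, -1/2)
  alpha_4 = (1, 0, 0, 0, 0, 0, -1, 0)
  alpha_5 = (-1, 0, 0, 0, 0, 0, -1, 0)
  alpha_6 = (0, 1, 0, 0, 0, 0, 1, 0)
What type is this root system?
Compute the Cartan integers a_ij = 2(alpha_i, alpha_j)/(alpha_j, alpha_j); the resulting 6x6 Cartan matrix is
[[2, -1, 0, 0, 0, 0], [-1, 2, 0, 0, 0, -1], [0, 0, 2, -1, 0, 0], [0, 0, -1, 2, 0, -1], [0, 0, 0, 0, 2, -1], [0, -1, 0, -1, -1, 2]].
All simple roots have the same length, so the diagram is simply laced. The associated Dynkin diagram is a chain of 5 nodes with one extra node attached to the third node from one end (E_6), so the type is E_6.

E_6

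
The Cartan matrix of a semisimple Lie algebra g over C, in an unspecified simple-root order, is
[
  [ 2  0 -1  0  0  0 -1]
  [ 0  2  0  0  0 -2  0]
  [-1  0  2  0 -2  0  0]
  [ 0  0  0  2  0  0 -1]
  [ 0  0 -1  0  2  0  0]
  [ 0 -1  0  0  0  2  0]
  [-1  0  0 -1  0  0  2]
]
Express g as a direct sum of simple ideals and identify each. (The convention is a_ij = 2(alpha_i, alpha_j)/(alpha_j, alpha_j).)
B2 + B5

The diagram associated to this matrix has two connected components: the simple roots {alpha_2, alpha_6} form a chain of 2 nodes with a double edge at one end; the terminal node there is the unique short simple root (B_2), and {alpha_1, alpha_3, alpha_4, alpha_5, alpha_7} form a chain of 5 nodes with a double edge at one end; the terminal node there is the unique short simple root (B_5). A semisimple Lie algebra decomposes uniquely as the direct sum of simple ideals, one per connected component of its Dynkin diagram, so g ≅ B_2 ⊕ B_5 (dimension 10 + 55 = 65).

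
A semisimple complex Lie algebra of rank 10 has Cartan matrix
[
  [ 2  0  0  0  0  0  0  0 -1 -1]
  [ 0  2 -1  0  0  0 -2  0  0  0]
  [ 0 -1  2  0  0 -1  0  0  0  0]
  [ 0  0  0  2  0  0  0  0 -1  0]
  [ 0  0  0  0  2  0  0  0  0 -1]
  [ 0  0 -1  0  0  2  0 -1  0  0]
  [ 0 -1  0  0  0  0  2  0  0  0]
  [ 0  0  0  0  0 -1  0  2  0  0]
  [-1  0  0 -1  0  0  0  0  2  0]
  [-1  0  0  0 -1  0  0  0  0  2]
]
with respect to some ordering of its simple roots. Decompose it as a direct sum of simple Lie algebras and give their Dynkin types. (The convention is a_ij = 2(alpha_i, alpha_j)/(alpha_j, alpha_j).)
A5 + B5

The diagram associated to this matrix has two connected components: the simple roots {alpha_1, alpha_4, alpha_5, alpha_9, alpha_10} form a chain of 5 nodes with single edges (A_5), and {alpha_2, alpha_3, alpha_6, alpha_7, alpha_8} form a chain of 5 nodes with a double edge at one end; the terminal node there is the unique short simple root (B_5). A semisimple Lie algebra decomposes uniquely as the direct sum of simple ideals, one per connected component of its Dynkin diagram, so g ≅ A_5 ⊕ B_5 (dimension 35 + 55 = 90).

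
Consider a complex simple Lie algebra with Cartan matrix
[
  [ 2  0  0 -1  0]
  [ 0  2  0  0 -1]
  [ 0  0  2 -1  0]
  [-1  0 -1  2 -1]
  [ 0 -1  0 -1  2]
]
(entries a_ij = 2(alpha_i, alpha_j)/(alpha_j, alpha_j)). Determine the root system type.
The matrix has rank 5 with 2's on the diagonal. Reading the off-diagonal entries as Dynkin edges (a single edge where a_ij = a_ji = -1; a double or triple edge where a_ij * a_ji = 2 or 3), the diagram is a chain of 3 nodes with a fork of two nodes at one end (D_5). One simple-root ordering that puts it in standard form is (alpha_2, alpha_5, alpha_4, alpha_3, alpha_1). So the algebra is type D_5, i.e. so(10).

D_5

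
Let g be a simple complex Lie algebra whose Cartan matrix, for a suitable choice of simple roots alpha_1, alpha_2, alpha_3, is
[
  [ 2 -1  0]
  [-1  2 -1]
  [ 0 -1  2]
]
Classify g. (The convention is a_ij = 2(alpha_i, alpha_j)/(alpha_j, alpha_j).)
The matrix has rank 3 with 2's on the diagonal. Reading the off-diagonal entries as Dynkin edges (a single edge where a_ij = a_ji = -1; a double or triple edge where a_ij * a_ji = 2 or 3), the diagram is a chain of 3 nodes with single edges (A_3). One simple-root ordering that puts it in standard form is (alpha_1, alpha_2, alpha_3). So the algebra is type A_3, i.e. sl(4).

type A_3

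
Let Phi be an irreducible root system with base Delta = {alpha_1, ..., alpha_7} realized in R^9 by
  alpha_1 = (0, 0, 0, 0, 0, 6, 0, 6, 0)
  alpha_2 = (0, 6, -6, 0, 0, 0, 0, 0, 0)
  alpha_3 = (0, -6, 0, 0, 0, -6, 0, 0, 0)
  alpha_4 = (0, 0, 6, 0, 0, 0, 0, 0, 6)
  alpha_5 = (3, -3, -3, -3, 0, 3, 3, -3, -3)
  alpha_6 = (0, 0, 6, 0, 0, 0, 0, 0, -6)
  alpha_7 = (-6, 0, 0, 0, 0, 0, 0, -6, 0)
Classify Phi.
Compute the Cartan integers a_ij = 2(alpha_i, alpha_j)/(alpha_j, alpha_j); the resulting 7x7 Cartan matrix is
[[2, 0, -1, 0, 0, 0, -1], [0, 2, -1, -1, 0, -1, 0], [-1, -1, 2, 0, 0, 0, 0], [0, -1, 0, 2, -1, 0, 0], [0, 0, 0, -1, 2, 0, 0], [0, -1, 0, 0, 0, 2, 0], [-1, 0, 0, 0, 0, 0, 2]].
All simple roots have the same length, so the diagram is simply laced. The associated Dynkin diagram is a chain of 6 nodes with one extra node attached to the third node from one end (E_7), so the type is E_7.

E_7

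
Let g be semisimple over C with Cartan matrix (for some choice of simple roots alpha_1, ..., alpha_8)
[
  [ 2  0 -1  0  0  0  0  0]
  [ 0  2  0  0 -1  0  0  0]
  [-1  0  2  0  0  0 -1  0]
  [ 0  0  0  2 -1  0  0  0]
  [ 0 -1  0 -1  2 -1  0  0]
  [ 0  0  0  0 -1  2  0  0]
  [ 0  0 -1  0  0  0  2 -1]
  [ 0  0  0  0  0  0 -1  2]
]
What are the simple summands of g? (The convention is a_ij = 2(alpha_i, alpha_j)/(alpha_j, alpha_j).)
type A_4 ⊕ type D_4

The diagram associated to this matrix has two connected components: the simple roots {alpha_1, alpha_3, alpha_7, alpha_8} form a chain of 4 nodes with single edges (A_4), and {alpha_2, alpha_4, alpha_5, alpha_6} form a chain of 2 nodes with a fork of two nodes at one end (D_4). A semisimple Lie algebra decomposes uniquely as the direct sum of simple ideals, one per connected component of its Dynkin diagram, so g ≅ A_4 ⊕ D_4 (dimension 24 + 28 = 52).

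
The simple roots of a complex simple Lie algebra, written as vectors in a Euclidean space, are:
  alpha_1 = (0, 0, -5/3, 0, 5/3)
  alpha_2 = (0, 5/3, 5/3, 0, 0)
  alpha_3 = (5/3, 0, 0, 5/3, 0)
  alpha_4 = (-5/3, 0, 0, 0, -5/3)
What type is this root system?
Compute the Cartan integers a_ij = 2(alpha_i, alpha_j)/(alpha_j, alpha_j); the resulting 4x4 Cartan matrix is
[[2, -1, 0, -1], [-1, 2, 0, 0], [0, 0, 2, -1], [-1, 0, -1, 2]].
All simple roots have the same length, so the diagram is simply laced. The associated Dynkin diagram is a chain of 4 nodes with single edges (A_4), so the type is A_4 (the algebra sl(5)).

A_4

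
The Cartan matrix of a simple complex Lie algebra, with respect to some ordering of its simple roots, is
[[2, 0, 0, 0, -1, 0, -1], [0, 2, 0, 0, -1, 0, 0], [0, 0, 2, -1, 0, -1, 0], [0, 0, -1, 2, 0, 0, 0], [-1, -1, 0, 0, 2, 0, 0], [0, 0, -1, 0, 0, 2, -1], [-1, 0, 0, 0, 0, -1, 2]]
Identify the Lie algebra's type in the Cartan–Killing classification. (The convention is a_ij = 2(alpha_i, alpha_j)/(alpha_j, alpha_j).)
A_7

The matrix has rank 7 with 2's on the diagonal. Reading the off-diagonal entries as Dynkin edges (a single edge where a_ij = a_ji = -1; a double or triple edge where a_ij * a_ji = 2 or 3), the diagram is a chain of 7 nodes with single edges (A_7). One simple-root ordering that puts it in standard form is (alpha_2, alpha_5, alpha_1, alpha_7, alpha_6, alpha_3, alpha_4). So the algebra is type A_7, i.e. sl(8).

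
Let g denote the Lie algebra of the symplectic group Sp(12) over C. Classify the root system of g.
This is sp(12), which has dimension 12(12+1)/2 = 78 and rank 12/2 = 6. In the classification of classical Lie algebras, the symplectic algebra sp(2n) has type C_n; here n = 6, so the Dynkin diagram is a chain of 6 nodes with a double edge at one end; the terminal node there is the unique long simple root (C_6). Hence the type is C_6.

C6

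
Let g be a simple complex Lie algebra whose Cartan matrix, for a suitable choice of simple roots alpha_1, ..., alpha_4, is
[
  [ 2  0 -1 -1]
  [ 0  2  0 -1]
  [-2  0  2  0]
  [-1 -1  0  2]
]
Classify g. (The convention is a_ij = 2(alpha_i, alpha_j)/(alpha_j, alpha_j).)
C4

The matrix has rank 4 with 2's on the diagonal. Reading the off-diagonal entries as Dynkin edges (a single edge where a_ij = a_ji = -1; a double or triple edge where a_ij * a_ji = 2 or 3), the diagram is a chain of 4 nodes with a double edge at one end; the terminal node there is the unique long simple root (C_4). One simple-root ordering that puts it in standard form is (alpha_2, alpha_4, alpha_1, alpha_3). So the algebra is type C_4, i.e. sp(8).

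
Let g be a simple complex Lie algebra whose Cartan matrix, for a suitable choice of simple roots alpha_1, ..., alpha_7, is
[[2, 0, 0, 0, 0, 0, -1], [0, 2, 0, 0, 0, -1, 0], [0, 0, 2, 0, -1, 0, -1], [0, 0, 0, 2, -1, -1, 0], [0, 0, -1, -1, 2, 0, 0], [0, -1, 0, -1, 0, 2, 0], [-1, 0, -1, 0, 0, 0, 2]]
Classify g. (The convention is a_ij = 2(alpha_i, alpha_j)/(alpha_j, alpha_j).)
The matrix has rank 7 with 2's on the diagonal. Reading the off-diagonal entries as Dynkin edges (a single edge where a_ij = a_ji = -1; a double or triple edge where a_ij * a_ji = 2 or 3), the diagram is a chain of 7 nodes with single edges (A_7). One simple-root ordering that puts it in standard form is (alpha_2, alpha_6, alpha_4, alpha_5, alpha_3, alpha_7, alpha_1). So the algebra is type A_7, i.e. sl(8).

A_7 (sl(8))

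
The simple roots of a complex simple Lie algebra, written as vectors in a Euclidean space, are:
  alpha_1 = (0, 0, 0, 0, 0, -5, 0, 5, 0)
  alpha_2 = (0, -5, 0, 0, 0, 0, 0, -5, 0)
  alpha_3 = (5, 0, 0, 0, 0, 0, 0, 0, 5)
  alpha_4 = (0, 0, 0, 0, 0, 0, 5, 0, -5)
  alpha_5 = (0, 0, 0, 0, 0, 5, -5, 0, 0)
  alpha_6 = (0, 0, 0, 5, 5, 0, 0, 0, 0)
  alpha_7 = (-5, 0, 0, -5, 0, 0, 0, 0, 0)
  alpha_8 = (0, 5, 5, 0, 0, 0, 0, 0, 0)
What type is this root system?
A8

Compute the Cartan integers a_ij = 2(alpha_i, alpha_j)/(alpha_j, alpha_j); the resulting 8x8 Cartan matrix is
[[2, -1, 0, 0, -1, 0, 0, 0], [-1, 2, 0, 0, 0, 0, 0, -1], [0, 0, 2, -1, 0, 0, -1, 0], [0, 0, -1, 2, -1, 0, 0, 0], [-1, 0, 0, -1, 2, 0, 0, 0], [0, 0, 0, 0, 0, 2, -1, 0], [0, 0, -1, 0, 0, -1, 2, 0], [0, -1, 0, 0, 0, 0, 0, 2]].
All simple roots have the same length, so the diagram is simply laced. The associated Dynkin diagram is a chain of 8 nodes with single edges (A_8), so the type is A_8 (the algebra sl(9)).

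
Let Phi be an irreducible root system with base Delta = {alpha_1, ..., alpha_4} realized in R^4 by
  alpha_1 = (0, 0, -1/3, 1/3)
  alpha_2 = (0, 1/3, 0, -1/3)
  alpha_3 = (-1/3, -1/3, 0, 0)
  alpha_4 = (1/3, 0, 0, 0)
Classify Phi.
Compute the Cartan integers a_ij = 2(alpha_i, alpha_j)/(alpha_j, alpha_j); the resulting 4x4 Cartan matrix is
[[2, -1, 0, 0], [-1, 2, -1, 0], [0, -1, 2, -2], [0, 0, -1, 2]].
The roots have two lengths (squared-length ratio 2:1); the short ones are alpha_{4}. The associated Dynkin diagram is a chain of 4 nodes with a double edge at one end; the terminal node there is the unique short simple root (B_4), so the type is B_4 (the algebra so(9)).

B4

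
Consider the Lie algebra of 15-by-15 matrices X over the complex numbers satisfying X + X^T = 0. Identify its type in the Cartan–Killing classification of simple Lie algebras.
B_7 (so(15))

This is so(15) with 15 odd, which has dimension 15(15-1)/2 = 105 and rank (15-1)/2 = 7. In the classification of classical Lie algebras, the orthogonal algebra so(2n+1) in an odd number of variables has type B_n; here n = 7, so the Dynkin diagram is a chain of 7 nodes with a double edge at one end; the terminal node there is the unique short simple root (B_7). Hence the type is B_7.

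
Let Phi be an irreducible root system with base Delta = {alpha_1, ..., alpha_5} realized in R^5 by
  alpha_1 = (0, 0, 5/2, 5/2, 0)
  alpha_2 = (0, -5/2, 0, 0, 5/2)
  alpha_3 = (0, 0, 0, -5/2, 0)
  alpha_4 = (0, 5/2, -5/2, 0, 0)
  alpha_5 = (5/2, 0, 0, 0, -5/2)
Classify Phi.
B_5

Compute the Cartan integers a_ij = 2(alpha_i, alpha_j)/(alpha_j, alpha_j); the resulting 5x5 Cartan matrix is
[[2, 0, -2, -1, 0], [0, 2, 0, -1, -1], [-1, 0, 2, 0, 0], [-1, -1, 0, 2, 0], [0, -1, 0, 0, 2]].
The roots have two lengths (squared-length ratio 2:1); the short ones are alpha_{3}. The associated Dynkin diagram is a chain of 5 nodes with a double edge at one end; the terminal node there is the unique short simple root (B_5), so the type is B_5 (the algebra so(11)).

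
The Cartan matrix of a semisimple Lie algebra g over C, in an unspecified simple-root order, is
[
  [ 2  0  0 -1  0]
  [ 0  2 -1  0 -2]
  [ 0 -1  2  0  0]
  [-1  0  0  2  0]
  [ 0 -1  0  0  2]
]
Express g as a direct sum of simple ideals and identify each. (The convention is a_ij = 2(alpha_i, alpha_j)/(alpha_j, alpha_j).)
A_2 ⊕ B_3

The diagram associated to this matrix has two connected components: the simple roots {alpha_1, alpha_4} form a chain of 2 nodes with single edges (A_2), and {alpha_2, alpha_3, alpha_5} form a chain of 3 nodes with a double edge at one end; the terminal node there is the unique short simple root (B_3). A semisimple Lie algebra decomposes uniquely as the direct sum of simple ideals, one per connected component of its Dynkin diagram, so g ≅ A_2 ⊕ B_3 (dimension 8 + 21 = 29).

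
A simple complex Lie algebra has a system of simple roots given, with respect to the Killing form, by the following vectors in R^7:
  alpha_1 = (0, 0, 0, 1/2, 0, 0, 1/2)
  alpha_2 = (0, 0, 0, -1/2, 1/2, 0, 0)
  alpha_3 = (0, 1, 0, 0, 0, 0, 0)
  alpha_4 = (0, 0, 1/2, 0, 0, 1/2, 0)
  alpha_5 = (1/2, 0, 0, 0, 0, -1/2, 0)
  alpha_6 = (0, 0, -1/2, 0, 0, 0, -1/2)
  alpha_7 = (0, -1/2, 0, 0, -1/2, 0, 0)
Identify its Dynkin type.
C_7

Compute the Cartan integers a_ij = 2(alpha_i, alpha_j)/(alpha_j, alpha_j); the resulting 7x7 Cartan matrix is
[[2, -1, 0, 0, 0, -1, 0], [-1, 2, 0, 0, 0, 0, -1], [0, 0, 2, 0, 0, 0, -2], [0, 0, 0, 2, -1, -1, 0], [0, 0, 0, -1, 2, 0, 0], [-1, 0, 0, -1, 0, 2, 0], [0, -1, -1, 0, 0, 0, 2]].
The roots have two lengths (squared-length ratio 2:1); the short ones are alpha_{1,2,4,5,6,7}. The associated Dynkin diagram is a chain of 7 nodes with a double edge at one end; the terminal node there is the unique long simple root (C_7), so the type is C_7 (the algebra sp(14)).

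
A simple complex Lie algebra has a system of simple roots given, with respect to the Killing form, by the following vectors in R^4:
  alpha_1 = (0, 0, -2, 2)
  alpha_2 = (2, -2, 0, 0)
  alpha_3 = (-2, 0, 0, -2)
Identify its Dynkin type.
A3

Compute the Cartan integers a_ij = 2(alpha_i, alpha_j)/(alpha_j, alpha_j); the resulting 3x3 Cartan matrix is
[[2, 0, -1], [0, 2, -1], [-1, -1, 2]].
All simple roots have the same length, so the diagram is simply laced. The associated Dynkin diagram is a chain of 3 nodes with single edges (A_3), so the type is A_3 (the algebra sl(4)).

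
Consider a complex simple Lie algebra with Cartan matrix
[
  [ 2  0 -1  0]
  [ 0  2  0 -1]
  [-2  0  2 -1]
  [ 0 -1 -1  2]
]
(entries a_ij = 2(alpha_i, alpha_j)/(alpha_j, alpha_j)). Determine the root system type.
The matrix has rank 4 with 2's on the diagonal. Reading the off-diagonal entries as Dynkin edges (a single edge where a_ij = a_ji = -1; a double or triple edge where a_ij * a_ji = 2 or 3), the diagram is a chain of 4 nodes with a double edge at one end; the terminal node there is the unique short simple root (B_4). One simple-root ordering that puts it in standard form is (alpha_2, alpha_4, alpha_3, alpha_1). So the algebra is type B_4, i.e. so(9).

B_4 (so(9))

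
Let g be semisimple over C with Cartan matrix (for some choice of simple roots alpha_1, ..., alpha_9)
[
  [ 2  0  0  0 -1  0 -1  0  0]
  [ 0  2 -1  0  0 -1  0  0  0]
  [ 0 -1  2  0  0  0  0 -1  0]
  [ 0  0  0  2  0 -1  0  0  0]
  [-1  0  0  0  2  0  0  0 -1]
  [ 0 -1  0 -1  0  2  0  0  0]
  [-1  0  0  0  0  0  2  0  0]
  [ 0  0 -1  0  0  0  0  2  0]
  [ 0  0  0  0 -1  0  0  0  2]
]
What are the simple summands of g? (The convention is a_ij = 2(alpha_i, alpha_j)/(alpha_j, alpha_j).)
The diagram associated to this matrix has two connected components: the simple roots {alpha_1, alpha_5, alpha_7, alpha_9} form a chain of 4 nodes with single edges (A_4), and {alpha_2, alpha_3, alpha_4, alpha_6, alpha_8} form a chain of 5 nodes with single edges (A_5). A semisimple Lie algebra decomposes uniquely as the direct sum of simple ideals, one per connected component of its Dynkin diagram, so g ≅ A_4 ⊕ A_5 (dimension 24 + 35 = 59).

A4 + A5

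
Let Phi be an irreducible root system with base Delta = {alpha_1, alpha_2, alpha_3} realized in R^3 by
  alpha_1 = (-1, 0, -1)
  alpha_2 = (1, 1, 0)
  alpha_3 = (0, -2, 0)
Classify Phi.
C3

Compute the Cartan integers a_ij = 2(alpha_i, alpha_j)/(alpha_j, alpha_j); the resulting 3x3 Cartan matrix is
[[2, -1, 0], [-1, 2, -1], [0, -2, 2]].
The roots have two lengths (squared-length ratio 2:1); the short ones are alpha_{1,2}. The associated Dynkin diagram is a chain of 3 nodes with a double edge at one end; the terminal node there is the unique long simple root (C_3), so the type is C_3 (the algebra sp(6)).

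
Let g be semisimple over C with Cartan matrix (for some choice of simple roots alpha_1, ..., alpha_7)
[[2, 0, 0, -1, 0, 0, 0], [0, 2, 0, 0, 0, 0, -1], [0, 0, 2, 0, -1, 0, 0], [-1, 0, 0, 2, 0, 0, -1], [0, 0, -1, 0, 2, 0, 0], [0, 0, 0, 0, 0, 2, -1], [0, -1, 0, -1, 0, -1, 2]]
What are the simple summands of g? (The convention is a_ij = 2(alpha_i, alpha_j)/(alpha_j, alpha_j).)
A_2 (sl(3)) ⊕ D_5 (so(10))

The diagram associated to this matrix has two connected components: the simple roots {alpha_3, alpha_5} form a chain of 2 nodes with single edges (A_2), and {alpha_1, alpha_2, alpha_4, alpha_6, alpha_7} form a chain of 3 nodes with a fork of two nodes at one end (D_5). A semisimple Lie algebra decomposes uniquely as the direct sum of simple ideals, one per connected component of its Dynkin diagram, so g ≅ A_2 ⊕ D_5 (dimension 8 + 45 = 53).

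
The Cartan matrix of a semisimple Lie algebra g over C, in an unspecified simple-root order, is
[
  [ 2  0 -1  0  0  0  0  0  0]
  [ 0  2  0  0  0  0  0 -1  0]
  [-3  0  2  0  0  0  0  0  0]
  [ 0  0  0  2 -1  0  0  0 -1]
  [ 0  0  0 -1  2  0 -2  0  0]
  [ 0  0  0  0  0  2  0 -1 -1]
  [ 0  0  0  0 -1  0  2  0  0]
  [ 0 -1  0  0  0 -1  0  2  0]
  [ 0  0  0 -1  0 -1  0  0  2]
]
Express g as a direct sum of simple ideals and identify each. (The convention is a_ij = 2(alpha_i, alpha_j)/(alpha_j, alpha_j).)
type B_7 ⊕ type G_2

The diagram associated to this matrix has two connected components: the simple roots {alpha_2, alpha_4, alpha_5, alpha_6, alpha_7, alpha_8, alpha_9} form a chain of 7 nodes with a double edge at one end; the terminal node there is the unique short simple root (B_7), and {alpha_1, alpha_3} form two nodes joined by a triple edge (G_2). A semisimple Lie algebra decomposes uniquely as the direct sum of simple ideals, one per connected component of its Dynkin diagram, so g ≅ B_7 ⊕ G_2 (dimension 105 + 14 = 119).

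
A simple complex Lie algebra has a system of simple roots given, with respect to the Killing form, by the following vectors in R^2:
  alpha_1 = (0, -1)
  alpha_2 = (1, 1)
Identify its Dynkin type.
B2

Compute the Cartan integers a_ij = 2(alpha_i, alpha_j)/(alpha_j, alpha_j); the resulting 2x2 Cartan matrix is
[[2, -1], [-2, 2]].
The roots have two lengths (squared-length ratio 2:1); the short ones are alpha_{1}. The associated Dynkin diagram is a chain of 2 nodes with a double edge at one end; the terminal node there is the unique short simple root (B_2), so the type is B_2 (the algebra so(5)).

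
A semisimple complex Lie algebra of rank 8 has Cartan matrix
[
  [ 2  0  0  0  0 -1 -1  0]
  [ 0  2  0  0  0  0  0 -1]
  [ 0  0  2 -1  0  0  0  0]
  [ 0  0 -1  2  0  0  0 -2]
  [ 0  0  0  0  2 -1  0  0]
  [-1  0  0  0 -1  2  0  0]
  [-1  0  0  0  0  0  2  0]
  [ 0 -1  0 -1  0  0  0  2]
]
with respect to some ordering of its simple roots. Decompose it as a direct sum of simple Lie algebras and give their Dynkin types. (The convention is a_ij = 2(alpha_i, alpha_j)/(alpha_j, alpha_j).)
A_4 (sl(5)) + F_4

The diagram associated to this matrix has two connected components: the simple roots {alpha_1, alpha_5, alpha_6, alpha_7} form a chain of 4 nodes with single edges (A_4), and {alpha_2, alpha_3, alpha_4, alpha_8} form a chain of 4 nodes with a double edge between the middle two (F_4). A semisimple Lie algebra decomposes uniquely as the direct sum of simple ideals, one per connected component of its Dynkin diagram, so g ≅ A_4 ⊕ F_4 (dimension 24 + 52 = 76).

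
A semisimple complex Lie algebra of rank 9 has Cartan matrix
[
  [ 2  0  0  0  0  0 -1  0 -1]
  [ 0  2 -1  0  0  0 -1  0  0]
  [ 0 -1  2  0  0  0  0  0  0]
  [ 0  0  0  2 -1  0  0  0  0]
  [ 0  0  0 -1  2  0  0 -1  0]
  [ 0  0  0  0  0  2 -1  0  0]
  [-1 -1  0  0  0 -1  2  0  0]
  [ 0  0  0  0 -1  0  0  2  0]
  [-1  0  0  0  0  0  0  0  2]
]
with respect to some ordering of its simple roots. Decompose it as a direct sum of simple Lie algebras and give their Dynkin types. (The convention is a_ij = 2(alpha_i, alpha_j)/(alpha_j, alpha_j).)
The diagram associated to this matrix has two connected components: the simple roots {alpha_4, alpha_5, alpha_8} form a chain of 3 nodes with single edges (A_3), and {alpha_1, alpha_2, alpha_3, alpha_6, alpha_7, alpha_9} form a chain of 5 nodes with one extra node attached to the third node from one end (E_6). A semisimple Lie algebra decomposes uniquely as the direct sum of simple ideals, one per connected component of its Dynkin diagram, so g ≅ A_3 ⊕ E_6 (dimension 15 + 78 = 93).

A_3 + E_6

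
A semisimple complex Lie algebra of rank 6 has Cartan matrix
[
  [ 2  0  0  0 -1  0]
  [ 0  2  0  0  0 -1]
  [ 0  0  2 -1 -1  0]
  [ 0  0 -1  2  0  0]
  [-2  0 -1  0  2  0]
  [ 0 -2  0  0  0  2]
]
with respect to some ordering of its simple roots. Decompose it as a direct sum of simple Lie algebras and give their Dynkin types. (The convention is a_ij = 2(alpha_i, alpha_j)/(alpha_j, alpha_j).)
B_2 ⊕ B_4

The diagram associated to this matrix has two connected components: the simple roots {alpha_2, alpha_6} form a chain of 2 nodes with a double edge at one end; the terminal node there is the unique short simple root (B_2), and {alpha_1, alpha_3, alpha_4, alpha_5} form a chain of 4 nodes with a double edge at one end; the terminal node there is the unique short simple root (B_4). A semisimple Lie algebra decomposes uniquely as the direct sum of simple ideals, one per connected component of its Dynkin diagram, so g ≅ B_2 ⊕ B_4 (dimension 10 + 36 = 46).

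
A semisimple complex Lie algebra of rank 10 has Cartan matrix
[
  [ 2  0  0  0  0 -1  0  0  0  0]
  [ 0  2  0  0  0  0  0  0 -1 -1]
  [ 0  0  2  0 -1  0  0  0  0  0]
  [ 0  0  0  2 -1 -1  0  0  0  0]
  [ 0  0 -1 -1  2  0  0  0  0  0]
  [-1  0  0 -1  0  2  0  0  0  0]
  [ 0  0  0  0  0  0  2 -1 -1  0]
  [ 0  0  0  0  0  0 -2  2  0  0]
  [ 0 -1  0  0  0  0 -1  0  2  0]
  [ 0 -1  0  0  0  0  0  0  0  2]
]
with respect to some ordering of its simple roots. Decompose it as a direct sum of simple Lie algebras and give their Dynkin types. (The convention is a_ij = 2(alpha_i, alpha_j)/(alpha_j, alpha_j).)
A5 + C5

The diagram associated to this matrix has two connected components: the simple roots {alpha_1, alpha_3, alpha_4, alpha_5, alpha_6} form a chain of 5 nodes with single edges (A_5), and {alpha_2, alpha_7, alpha_8, alpha_9, alpha_10} form a chain of 5 nodes with a double edge at one end; the terminal node there is the unique long simple root (C_5). A semisimple Lie algebra decomposes uniquely as the direct sum of simple ideals, one per connected component of its Dynkin diagram, so g ≅ A_5 ⊕ C_5 (dimension 35 + 55 = 90).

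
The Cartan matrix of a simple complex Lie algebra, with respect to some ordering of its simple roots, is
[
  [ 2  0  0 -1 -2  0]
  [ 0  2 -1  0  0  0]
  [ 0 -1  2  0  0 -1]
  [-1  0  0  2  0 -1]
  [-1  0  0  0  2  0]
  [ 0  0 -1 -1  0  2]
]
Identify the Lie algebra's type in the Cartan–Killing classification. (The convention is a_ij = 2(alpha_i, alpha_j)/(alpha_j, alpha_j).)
B_6

The matrix has rank 6 with 2's on the diagonal. Reading the off-diagonal entries as Dynkin edges (a single edge where a_ij = a_ji = -1; a double or triple edge where a_ij * a_ji = 2 or 3), the diagram is a chain of 6 nodes with a double edge at one end; the terminal node there is the unique short simple root (B_6). One simple-root ordering that puts it in standard form is (alpha_2, alpha_3, alpha_6, alpha_4, alpha_1, alpha_5). So the algebra is type B_6, i.e. so(13).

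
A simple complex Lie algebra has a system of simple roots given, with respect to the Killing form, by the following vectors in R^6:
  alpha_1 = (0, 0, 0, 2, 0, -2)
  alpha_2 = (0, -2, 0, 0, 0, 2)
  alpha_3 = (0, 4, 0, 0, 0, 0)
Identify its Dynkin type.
Compute the Cartan integers a_ij = 2(alpha_i, alpha_j)/(alpha_j, alpha_j); the resulting 3x3 Cartan matrix is
[[2, -1, 0], [-1, 2, -1], [0, -2, 2]].
The roots have two lengths (squared-length ratio 2:1); the short ones are alpha_{1,2}. The associated Dynkin diagram is a chain of 3 nodes with a double edge at one end; the terminal node there is the unique long simple root (C_3), so the type is C_3 (the algebra sp(6)).

type C_3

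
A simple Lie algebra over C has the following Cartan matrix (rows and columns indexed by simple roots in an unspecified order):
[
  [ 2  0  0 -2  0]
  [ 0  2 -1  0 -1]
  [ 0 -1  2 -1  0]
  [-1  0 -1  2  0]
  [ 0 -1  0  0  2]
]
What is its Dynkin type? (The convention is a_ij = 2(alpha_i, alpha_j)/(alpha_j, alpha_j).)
C5

The matrix has rank 5 with 2's on the diagonal. Reading the off-diagonal entries as Dynkin edges (a single edge where a_ij = a_ji = -1; a double or triple edge where a_ij * a_ji = 2 or 3), the diagram is a chain of 5 nodes with a double edge at one end; the terminal node there is the unique long simple root (C_5). One simple-root ordering that puts it in standard form is (alpha_5, alpha_2, alpha_3, alpha_4, alpha_1). So the algebra is type C_5, i.e. sp(10).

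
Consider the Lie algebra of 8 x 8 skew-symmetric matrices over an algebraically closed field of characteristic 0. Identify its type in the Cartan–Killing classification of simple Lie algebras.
This is so(8) with 8 even, which has dimension 8(8-1)/2 = 28 and rank 8/2 = 4. In the classification of classical Lie algebras, the orthogonal algebra so(2n) in an even number of variables has type D_n; here n = 4, so the Dynkin diagram is a chain of 2 nodes with a fork of two nodes at one end (D_4). Hence the type is D_4.

D_4 (so(8))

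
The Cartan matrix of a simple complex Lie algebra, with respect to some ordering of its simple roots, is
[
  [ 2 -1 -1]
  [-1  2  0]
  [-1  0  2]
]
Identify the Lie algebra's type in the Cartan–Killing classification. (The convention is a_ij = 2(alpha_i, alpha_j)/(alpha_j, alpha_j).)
The matrix has rank 3 with 2's on the diagonal. Reading the off-diagonal entries as Dynkin edges (a single edge where a_ij = a_ji = -1; a double or triple edge where a_ij * a_ji = 2 or 3), the diagram is a chain of 3 nodes with single edges (A_3). One simple-root ordering that puts it in standard form is (alpha_3, alpha_1, alpha_2). So the algebra is type A_3, i.e. sl(4).

A_3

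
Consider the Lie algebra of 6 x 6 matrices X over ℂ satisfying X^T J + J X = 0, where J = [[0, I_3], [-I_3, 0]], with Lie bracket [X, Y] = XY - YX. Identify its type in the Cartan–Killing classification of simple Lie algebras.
This is sp(6), which has dimension 6(6+1)/2 = 21 and rank 6/2 = 3. In the classification of classical Lie algebras, the symplectic algebra sp(2n) has type C_n; here n = 3, so the Dynkin diagram is a chain of 3 nodes with a double edge at one end; the terminal node there is the unique long simple root (C_3). Hence the type is C_3.

type C_3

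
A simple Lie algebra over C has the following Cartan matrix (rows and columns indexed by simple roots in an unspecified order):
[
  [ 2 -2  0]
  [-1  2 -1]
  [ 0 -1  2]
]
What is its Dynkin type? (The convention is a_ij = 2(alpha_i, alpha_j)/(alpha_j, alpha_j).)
The matrix has rank 3 with 2's on the diagonal. Reading the off-diagonal entries as Dynkin edges (a single edge where a_ij = a_ji = -1; a double or triple edge where a_ij * a_ji = 2 or 3), the diagram is a chain of 3 nodes with a double edge at one end; the terminal node there is the unique long simple root (C_3). One simple-root ordering that puts it in standard form is (alpha_3, alpha_2, alpha_1). So the algebra is type C_3, i.e. sp(6).

C3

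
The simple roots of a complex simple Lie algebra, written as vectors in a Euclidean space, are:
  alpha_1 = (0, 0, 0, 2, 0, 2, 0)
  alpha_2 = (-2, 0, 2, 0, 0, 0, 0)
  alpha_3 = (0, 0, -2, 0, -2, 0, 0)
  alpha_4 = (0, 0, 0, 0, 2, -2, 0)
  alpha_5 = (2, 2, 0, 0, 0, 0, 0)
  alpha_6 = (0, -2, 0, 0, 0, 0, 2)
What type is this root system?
A_6

Compute the Cartan integers a_ij = 2(alpha_i, alpha_j)/(alpha_j, alpha_j); the resulting 6x6 Cartan matrix is
[[2, 0, 0, -1, 0, 0], [0, 2, -1, 0, -1, 0], [0, -1, 2, -1, 0, 0], [-1, 0, -1, 2, 0, 0], [0, -1, 0, 0, 2, -1], [0, 0, 0, 0, -1, 2]].
All simple roots have the same length, so the diagram is simply laced. The associated Dynkin diagram is a chain of 6 nodes with single edges (A_6), so the type is A_6 (the algebra sl(7)).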